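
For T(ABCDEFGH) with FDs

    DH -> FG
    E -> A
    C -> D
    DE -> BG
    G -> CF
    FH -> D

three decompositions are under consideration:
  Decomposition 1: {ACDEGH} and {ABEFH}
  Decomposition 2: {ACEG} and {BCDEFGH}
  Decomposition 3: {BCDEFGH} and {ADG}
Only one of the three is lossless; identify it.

Decomposition 1: common = {AEH}, closure = {AEH} → lossy.
Decomposition 2: common = {CEG}, closure = {ABCDEFG} → lossless.
Decomposition 3: common = {DG}, closure = {CDFG} → lossy.

Decomposition 2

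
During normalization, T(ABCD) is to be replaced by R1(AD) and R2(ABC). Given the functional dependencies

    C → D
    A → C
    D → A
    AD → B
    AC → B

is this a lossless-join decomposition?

Common attributes: R1 ∩ R2 = {A}.
Closure of {A}: A → C applies, adding C; AC → B applies, adding B; C → D applies, adding D. So (A)⁺ = {ABCD}.
This closure contains every attribute of R1, so R1 ∩ R2 → R1. The join is lossless.

Yes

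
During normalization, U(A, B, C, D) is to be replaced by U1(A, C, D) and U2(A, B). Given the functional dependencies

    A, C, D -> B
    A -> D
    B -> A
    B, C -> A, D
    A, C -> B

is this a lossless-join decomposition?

No

Common attributes: U1 ∩ U2 = {A}.
Closure of {A}: A → D applies, adding D. So (A)⁺ = {A, D}.
The closure contains neither all of U1 = {A, C, D} nor all of U2 = {A, B}, so the common attributes are not a superkey of either fragment. The join is lossy.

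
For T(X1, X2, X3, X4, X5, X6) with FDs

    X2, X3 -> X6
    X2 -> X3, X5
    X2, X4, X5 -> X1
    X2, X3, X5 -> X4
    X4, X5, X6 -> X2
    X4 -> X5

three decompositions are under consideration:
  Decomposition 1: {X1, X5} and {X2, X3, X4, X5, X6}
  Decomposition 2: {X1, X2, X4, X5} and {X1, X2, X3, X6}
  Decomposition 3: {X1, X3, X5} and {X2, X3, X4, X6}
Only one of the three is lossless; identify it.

Decomposition 1: common = {X5}, closure = {X5} → lossy.
Decomposition 2: common = {X1, X2}, closure = {X1, X2, X3, X4, X5, X6} → lossless.
Decomposition 3: common = {X3}, closure = {X3} → lossy.

Decomposition 2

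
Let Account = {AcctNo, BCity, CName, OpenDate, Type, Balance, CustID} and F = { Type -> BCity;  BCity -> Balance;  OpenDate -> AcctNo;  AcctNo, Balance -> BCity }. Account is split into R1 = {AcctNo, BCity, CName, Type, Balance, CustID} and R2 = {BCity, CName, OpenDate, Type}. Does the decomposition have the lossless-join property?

No

Common attributes: R1 ∩ R2 = {BCity, CName, Type}.
Closure of {BCity, CName, Type}: BCity → Balance applies, adding Balance. So (BCity, CName, Type)⁺ = {BCity, CName, Type, Balance}.
The closure contains neither all of R1 = {AcctNo, BCity, CName, Type, Balance, CustID} nor all of R2 = {BCity, CName, OpenDate, Type}, so the common attributes are not a superkey of either fragment. The join is lossy.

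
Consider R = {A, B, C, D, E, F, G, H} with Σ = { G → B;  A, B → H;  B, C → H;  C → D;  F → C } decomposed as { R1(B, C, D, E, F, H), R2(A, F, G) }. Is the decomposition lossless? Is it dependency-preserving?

lossy and not dependency-preserving

Lossless test: (F)⁺ = {C, D, F}, which is a superkey of neither fragment — lossy.
Dependency preservation: the restricted closure of {G} across the fragments never reaches {B}, so G → B cannot be enforced without a join — not preserved.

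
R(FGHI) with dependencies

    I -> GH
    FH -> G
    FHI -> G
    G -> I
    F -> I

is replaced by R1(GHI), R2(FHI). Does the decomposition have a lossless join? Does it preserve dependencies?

Lossless test: (HI)⁺ = {GHI}, which contains all of one fragment — lossless.
Dependency preservation: FH → G; FHI → G are not contained in any single fragment, but the restricted closure of each left-hand side across the fragments still reaches the right-hand side; the remaining FDs each lie inside some fragment. All dependencies are preserved.

lossless and dependency-preserving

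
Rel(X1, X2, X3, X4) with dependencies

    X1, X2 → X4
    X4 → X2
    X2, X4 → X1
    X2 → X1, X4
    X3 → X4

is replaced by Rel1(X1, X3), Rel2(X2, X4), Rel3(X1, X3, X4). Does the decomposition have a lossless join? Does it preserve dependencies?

Lossless test (chase): Rows 2 and 3 agree on X4; apply X4→X2 and equate their X2 entries. Rows 2 and 3 agree on X2, X4; apply X2, X4→X1 and equate their X1 entries. Rows 1 and 3 agree on X3; apply X3→X4 and equate their X4 entries. Rows 1 and 2 agree on X4; apply X4→X2 and equate their X2 entries. Row 1 is now all distinguished symbols — the join is lossless.
Dependency preservation: X1, X2 → X4; X2, X4 → X1; X2 → X1, X4 are not contained in any single fragment, but the restricted closure of each left-hand side across the fragments still reaches the right-hand side; the remaining FDs each lie inside some fragment. All dependencies are preserved.

lossless and dependency-preserving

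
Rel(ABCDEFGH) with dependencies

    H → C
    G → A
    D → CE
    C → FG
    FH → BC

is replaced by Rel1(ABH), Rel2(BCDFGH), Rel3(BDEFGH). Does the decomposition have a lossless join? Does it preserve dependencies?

Lossless test (chase): Rows 1 and 2 agree on H; apply H→C and equate their C entries. Rows 1 and 3 agree on H; apply H→C and equate their C entries. Rows 2 and 3 agree on G; apply G→A and equate their A entries. Rows 2 and 3 agree on D; apply D→CE and equate their CE entries. Rows 1 and 2 agree on C; apply C→FG and equate their FG entries. Rows 1 and 2 agree on G; apply G→A and equate their A entries. Row 2 is now all distinguished symbols — the join is lossless.
Dependency preservation: the restricted closure of {G} across the fragments never reaches {A}, so G → A cannot be enforced without a join — not preserved.

lossless but not dependency-preserving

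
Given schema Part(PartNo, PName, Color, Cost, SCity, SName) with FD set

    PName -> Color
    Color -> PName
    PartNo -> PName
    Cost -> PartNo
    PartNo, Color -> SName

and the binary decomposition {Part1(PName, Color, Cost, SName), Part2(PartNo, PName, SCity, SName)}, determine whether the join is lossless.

No

Common attributes: Part1 ∩ Part2 = {PName, SName}.
Closure of {PName, SName}: PName → Color applies, adding Color. So (PName, SName)⁺ = {PName, Color, SName}.
The closure contains neither all of Part1 = {PName, Color, Cost, SName} nor all of Part2 = {PartNo, PName, SCity, SName}, so the common attributes are not a superkey of either fragment. The join is lossy.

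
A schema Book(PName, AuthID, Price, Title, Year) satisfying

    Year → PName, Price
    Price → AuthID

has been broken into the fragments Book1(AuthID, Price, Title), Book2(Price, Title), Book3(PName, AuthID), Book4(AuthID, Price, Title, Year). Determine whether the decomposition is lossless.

Chase test. Columns are PName, AuthID, Price, Title, Year; row i has aⱼ where attribute j ∈ Booki, else bᵢⱼ.
Initial tableau (one row per fragment):
  row 1: b11 a2 a3 a4 b15
  row 2: b21 b22 a3 a4 b25
  row 3: a1 a2 b33 b34 b35
  row 4: b41 a2 a3 a4 a5
Rows 1 and 2 agree on Price; apply Price→AuthID and equate their AuthID entries.
No row becomes fully distinguished — the join is lossy.

No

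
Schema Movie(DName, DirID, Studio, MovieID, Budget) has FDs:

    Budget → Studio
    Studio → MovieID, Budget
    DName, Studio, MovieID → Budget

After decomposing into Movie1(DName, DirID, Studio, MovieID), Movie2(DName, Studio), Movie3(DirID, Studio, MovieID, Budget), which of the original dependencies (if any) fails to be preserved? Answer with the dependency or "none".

none

Budget → Studio lies within Movie3.
Studio → MovieID, Budget lies within Movie3.
DName, Studio, MovieID → Budget: restricted closure across fragments reaches Budget.
Every dependency is enforceable on the fragments, so the decomposition is dependency-preserving.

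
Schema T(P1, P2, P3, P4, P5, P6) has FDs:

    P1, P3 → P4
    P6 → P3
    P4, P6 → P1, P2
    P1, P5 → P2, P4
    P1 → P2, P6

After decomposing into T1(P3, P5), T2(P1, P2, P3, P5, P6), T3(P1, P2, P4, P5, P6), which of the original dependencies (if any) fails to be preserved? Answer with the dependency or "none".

none

P1, P3 → P4: restricted closure across fragments reaches P4.
P6 → P3 lies within T2.
P4, P6 → P1, P2 lies within T3.
P1, P5 → P2, P4 lies within T3.
P1 → P2, P6 lies within T2.
Every dependency is enforceable on the fragments, so the decomposition is dependency-preserving.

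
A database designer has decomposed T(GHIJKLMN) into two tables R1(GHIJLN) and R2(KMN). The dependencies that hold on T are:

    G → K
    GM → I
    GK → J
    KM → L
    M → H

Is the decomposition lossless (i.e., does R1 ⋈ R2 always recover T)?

Common attributes: R1 ∩ R2 = {N}.
No dependency enlarges {N}, so (N)⁺ = {N}.
The closure contains neither all of R1 = {GHIJLN} nor all of R2 = {KMN}, so the common attributes are not a superkey of either fragment. The join is lossy.

No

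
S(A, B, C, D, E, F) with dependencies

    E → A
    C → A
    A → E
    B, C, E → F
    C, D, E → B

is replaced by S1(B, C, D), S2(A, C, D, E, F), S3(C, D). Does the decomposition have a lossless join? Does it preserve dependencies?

lossless but not dependency-preserving

Lossless test (chase): Rows 1 and 2 agree on C; apply C→A and equate their A entries. Rows 1 and 3 agree on C; apply C→A and equate their A entries. Rows 1 and 2 agree on A; apply A→E and equate their E entries. Rows 1 and 3 agree on A; apply A→E and equate their E entries. Rows 1 and 2 agree on C, D, E; apply C, D, E→B and equate their B entries. Rows 1 and 3 agree on C, D, E; apply C, D, E→B and equate their B entries. Rows 1 and 2 agree on B, C, E; apply B, C, E→F and equate their F entries. Rows 1 and 3 agree on B, C, E; apply B, C, E→F and equate their F entries. Row 1 is now all distinguished symbols — the join is lossless.
Dependency preservation: the restricted closure of {B, C, E} across the fragments never reaches {F}, so B, C, E → F cannot be enforced without a join — not preserved.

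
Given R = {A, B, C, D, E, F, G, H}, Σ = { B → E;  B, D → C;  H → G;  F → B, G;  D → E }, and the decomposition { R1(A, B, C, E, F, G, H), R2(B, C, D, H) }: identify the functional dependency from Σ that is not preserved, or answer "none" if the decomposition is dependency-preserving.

Check D → E: no single fragment contains all of {D, E}, and the restricted closure of {D} across the fragments never reaches {E}.
B → E is preserved.
B, D → C is preserved.
H → G is preserved.
F → B, G is preserved.

D → E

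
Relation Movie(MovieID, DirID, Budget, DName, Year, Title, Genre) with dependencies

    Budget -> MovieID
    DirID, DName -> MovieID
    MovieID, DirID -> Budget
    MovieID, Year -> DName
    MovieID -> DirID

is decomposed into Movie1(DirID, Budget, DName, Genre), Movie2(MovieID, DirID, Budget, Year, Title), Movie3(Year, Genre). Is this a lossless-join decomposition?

Chase test. Columns are MovieID, DirID, Budget, DName, Year, Title, Genre; row i has aⱼ where attribute j ∈ Moviei, else bᵢⱼ.
Initial tableau (one row per fragment):
  row 1: b11 a2 a3 a4 b15 b16 a7
  row 2: a1 a2 a3 b24 a5 a6 b27
  row 3: b31 b32 b33 b34 a5 b36 a7
Rows 1 and 2 agree on Budget; apply Budget→MovieID and equate their MovieID entries.
No row becomes fully distinguished — the join is lossy.

No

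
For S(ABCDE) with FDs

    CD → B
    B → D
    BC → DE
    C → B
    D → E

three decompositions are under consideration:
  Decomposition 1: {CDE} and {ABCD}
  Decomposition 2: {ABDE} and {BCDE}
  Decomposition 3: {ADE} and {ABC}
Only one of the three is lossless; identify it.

Decomposition 1: common = {CD}, closure = {BCDE} → lossless.
Decomposition 2: common = {BDE}, closure = {BDE} → lossy.
Decomposition 3: common = {A}, closure = {A} → lossy.

Decomposition 1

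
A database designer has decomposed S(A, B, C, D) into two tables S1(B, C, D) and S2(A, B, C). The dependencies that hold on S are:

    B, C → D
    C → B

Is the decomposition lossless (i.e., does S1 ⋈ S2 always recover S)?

Yes

Common attributes: S1 ∩ S2 = {B, C}.
Closure of {B, C}: B, C → D applies, adding D. So (B, C)⁺ = {B, C, D}.
This closure contains every attribute of S1, so S1 ∩ S2 → S1. The join is lossless.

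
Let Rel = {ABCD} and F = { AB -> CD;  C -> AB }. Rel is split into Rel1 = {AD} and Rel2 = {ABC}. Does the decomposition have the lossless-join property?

No

Common attributes: Rel1 ∩ Rel2 = {A}.
No dependency enlarges {A}, so (A)⁺ = {A}.
The closure contains neither all of Rel1 = {AD} nor all of Rel2 = {ABC}, so the common attributes are not a superkey of either fragment. The join is lossy.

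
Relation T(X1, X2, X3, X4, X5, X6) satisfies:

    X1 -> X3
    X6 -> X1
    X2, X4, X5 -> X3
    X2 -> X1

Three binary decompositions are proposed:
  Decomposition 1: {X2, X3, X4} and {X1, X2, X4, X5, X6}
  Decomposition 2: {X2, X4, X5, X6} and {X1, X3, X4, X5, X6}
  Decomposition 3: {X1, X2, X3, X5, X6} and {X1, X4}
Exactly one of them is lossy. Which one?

Decomposition 3

Decomposition 1: common = {X2, X4}, closure = {X1, X2, X3, X4} → lossless.
Decomposition 2: common = {X4, X5, X6}, closure = {X1, X3, X4, X5, X6} → lossless.
Decomposition 3: common = {X1}, closure = {X1, X3} → lossy.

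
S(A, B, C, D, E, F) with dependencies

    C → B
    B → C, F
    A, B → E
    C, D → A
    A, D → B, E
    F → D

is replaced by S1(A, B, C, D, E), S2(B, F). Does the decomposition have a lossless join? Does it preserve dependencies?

lossless but not dependency-preserving

Lossless test: (B)⁺ = {A, B, C, D, E, F}, which contains all of one fragment — lossless.
Dependency preservation: the restricted closure of {F} across the fragments never reaches {D}, so F → D cannot be enforced without a join — not preserved.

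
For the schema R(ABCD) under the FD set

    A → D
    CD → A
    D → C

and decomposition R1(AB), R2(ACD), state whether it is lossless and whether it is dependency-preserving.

lossless and dependency-preserving

Lossless test: (A)⁺ = {ACD}, which contains all of one fragment — lossless.
Dependency preservation: every FD's attributes lie within a single fragment, so each can be enforced locally — preserved.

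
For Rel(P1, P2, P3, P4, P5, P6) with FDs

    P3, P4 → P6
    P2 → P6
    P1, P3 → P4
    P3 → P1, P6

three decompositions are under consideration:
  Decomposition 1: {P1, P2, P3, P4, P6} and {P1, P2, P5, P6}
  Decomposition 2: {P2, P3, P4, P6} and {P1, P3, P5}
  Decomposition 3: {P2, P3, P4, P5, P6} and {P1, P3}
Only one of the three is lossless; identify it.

Decomposition 3

Decomposition 1: common = {P1, P2, P6}, closure = {P1, P2, P6} → lossy.
Decomposition 2: common = {P3}, closure = {P1, P3, P4, P6} → lossy.
Decomposition 3: common = {P3}, closure = {P1, P3, P4, P6} → lossless.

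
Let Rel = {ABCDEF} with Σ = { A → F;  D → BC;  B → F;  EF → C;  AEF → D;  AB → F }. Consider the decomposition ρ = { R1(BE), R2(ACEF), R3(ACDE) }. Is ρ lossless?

No

Chase test. Columns are ABCDEF; row i has aⱼ where attribute j ∈ Ri, else bᵢⱼ.
Initial tableau (one row per fragment):
  row 1: b11 a2 b13 b14 a5 b16
  row 2: a1 b22 a3 b24 a5 a6
  row 3: a1 b32 a3 a4 a5 b36
Rows 2 and 3 agree on A; apply A→F and equate their F entries.
Rows 2 and 3 agree on AEF; apply AEF→D and equate their D entries.
Rows 2 and 3 agree on D; apply D→BC and equate their BC entries.
No row becomes fully distinguished — the join is lossy.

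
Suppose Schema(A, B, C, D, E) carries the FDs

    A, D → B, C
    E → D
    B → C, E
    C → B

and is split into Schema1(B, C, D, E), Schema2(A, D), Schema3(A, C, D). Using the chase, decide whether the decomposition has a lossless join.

Yes

Chase test. Columns are A, B, C, D, E; row i has aⱼ where attribute j ∈ Schemai, else bᵢⱼ.
Initial tableau (one row per fragment):
  row 1: b11 a2 a3 a4 a5
  row 2: a1 b22 b23 a4 b25
  row 3: a1 b32 a3 a4 b35
Rows 2 and 3 agree on A, D; apply A, D→B, C and equate their B, C entries.
Rows 2 and 3 agree on B; apply B→C, E and equate their C, E entries.
Rows 1 and 2 agree on C; apply C→B and equate their B entries.
Rows 1 and 2 agree on B; apply B→C, E and equate their C, E entries.
Row 2 is now all distinguished symbols — the join is lossless.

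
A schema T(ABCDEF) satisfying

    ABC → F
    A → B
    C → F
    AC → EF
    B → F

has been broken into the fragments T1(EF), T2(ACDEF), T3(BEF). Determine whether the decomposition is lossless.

Chase test. Columns are ABCDEF; row i has aⱼ where attribute j ∈ Ti, else bᵢⱼ.
Initial tableau (one row per fragment):
  row 1: b11 b12 b13 b14 a5 a6
  row 2: a1 b22 a3 a4 a5 a6
  row 3: b31 a2 b33 b34 a5 a6
No row becomes fully distinguished — the join is lossy.

No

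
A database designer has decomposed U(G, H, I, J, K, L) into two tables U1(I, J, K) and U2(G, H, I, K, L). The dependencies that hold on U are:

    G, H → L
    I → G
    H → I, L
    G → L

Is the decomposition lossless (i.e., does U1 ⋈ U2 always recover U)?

No

Common attributes: U1 ∩ U2 = {I, K}.
Closure of {I, K}: I → G applies, adding G; G → L applies, adding L. So (I, K)⁺ = {G, I, K, L}.
The closure contains neither all of U1 = {I, J, K} nor all of U2 = {G, H, I, K, L}, so the common attributes are not a superkey of either fragment. The join is lossy.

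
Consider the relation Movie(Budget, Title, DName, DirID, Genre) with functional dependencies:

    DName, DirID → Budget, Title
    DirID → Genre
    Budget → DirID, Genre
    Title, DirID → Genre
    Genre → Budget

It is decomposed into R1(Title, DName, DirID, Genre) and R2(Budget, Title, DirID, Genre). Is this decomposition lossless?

Common attributes: R1 ∩ R2 = {Title, DirID, Genre}.
Closure of {Title, DirID, Genre}: Genre → Budget applies, adding Budget. So (Title, DirID, Genre)⁺ = {Budget, Title, DirID, Genre}.
This closure contains every attribute of R2, so R1 ∩ R2 → R2. The join is lossless.

Yes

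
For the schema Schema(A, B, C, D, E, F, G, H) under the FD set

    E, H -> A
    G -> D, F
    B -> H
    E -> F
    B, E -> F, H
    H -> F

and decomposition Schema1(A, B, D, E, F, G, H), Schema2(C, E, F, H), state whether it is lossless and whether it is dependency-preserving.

lossy but dependency-preserving

Lossless test: (E, F, H)⁺ = {A, E, F, H}, which is a superkey of neither fragment — lossy.
Dependency preservation: every FD's attributes lie within a single fragment, so each can be enforced locally — preserved.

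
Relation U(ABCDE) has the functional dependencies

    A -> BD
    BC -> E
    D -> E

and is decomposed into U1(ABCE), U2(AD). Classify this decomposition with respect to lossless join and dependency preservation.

Lossless test: (A)⁺ = {ABDE}, which contains all of one fragment — lossless.
Dependency preservation: the restricted closure of {D} across the fragments never reaches {E}, so D → E cannot be enforced without a join — not preserved.

lossless but not dependency-preserving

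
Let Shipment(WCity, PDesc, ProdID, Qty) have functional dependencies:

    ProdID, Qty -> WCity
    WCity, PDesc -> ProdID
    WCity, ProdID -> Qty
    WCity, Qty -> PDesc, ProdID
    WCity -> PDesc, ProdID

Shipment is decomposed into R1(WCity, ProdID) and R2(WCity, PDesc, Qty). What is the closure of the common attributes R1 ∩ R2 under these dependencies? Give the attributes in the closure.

R1 ∩ R2 = {WCity}.
WCity → PDesc, ProdID applies, adding PDesc, ProdID
WCity, ProdID → Qty applies, adding Qty
Closure: {WCity, PDesc, ProdID, Qty}.

WCity, PDesc, ProdID, Qty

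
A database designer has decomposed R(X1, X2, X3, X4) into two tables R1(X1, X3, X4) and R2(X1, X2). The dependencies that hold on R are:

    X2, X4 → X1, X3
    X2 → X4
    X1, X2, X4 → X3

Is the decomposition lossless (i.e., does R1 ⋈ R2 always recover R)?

Common attributes: R1 ∩ R2 = {X1}.
No dependency enlarges {X1}, so (X1)⁺ = {X1}.
The closure contains neither all of R1 = {X1, X3, X4} nor all of R2 = {X1, X2}, so the common attributes are not a superkey of either fragment. The join is lossy.

No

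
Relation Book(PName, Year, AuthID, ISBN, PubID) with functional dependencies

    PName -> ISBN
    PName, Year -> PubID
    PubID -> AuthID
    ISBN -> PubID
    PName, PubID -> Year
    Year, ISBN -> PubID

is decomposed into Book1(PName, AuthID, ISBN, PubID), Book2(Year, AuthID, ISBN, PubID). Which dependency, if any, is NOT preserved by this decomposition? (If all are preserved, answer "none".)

PName, PubID -> Year

Check PName, PubID → Year: no single fragment contains all of {PName, Year, PubID}, and the restricted closure of {PName, PubID} across the fragments never reaches {Year}.
PName → ISBN is preserved.
PName, Year → PubID is preserved.
PubID → AuthID is preserved.
ISBN → PubID is preserved.
Year, ISBN → PubID is preserved.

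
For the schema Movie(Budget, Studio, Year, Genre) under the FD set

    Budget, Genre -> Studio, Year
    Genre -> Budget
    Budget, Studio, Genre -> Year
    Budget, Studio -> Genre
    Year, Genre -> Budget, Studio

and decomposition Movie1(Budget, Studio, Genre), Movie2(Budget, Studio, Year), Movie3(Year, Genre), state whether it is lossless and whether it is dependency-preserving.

Lossless test (chase): Rows 1 and 3 agree on Genre; apply Genre→Budget and equate their Budget entries. Rows 1 and 2 agree on Budget, Studio; apply Budget, Studio→Genre and equate their Genre entries. Rows 2 and 3 agree on Year, Genre; apply Year, Genre→Budget, Studio and equate their Budget, Studio entries. Rows 1 and 2 agree on Budget, Genre; apply Budget, Genre→Studio, Year and equate their Studio, Year entries. Row 1 is now all distinguished symbols — the join is lossless.
Dependency preservation: Budget, Genre → Studio, Year; Budget, Studio, Genre → Year; Year, Genre → Budget, Studio are not contained in any single fragment, but the restricted closure of each left-hand side across the fragments still reaches the right-hand side; the remaining FDs each lie inside some fragment. All dependencies are preserved.

lossless and dependency-preserving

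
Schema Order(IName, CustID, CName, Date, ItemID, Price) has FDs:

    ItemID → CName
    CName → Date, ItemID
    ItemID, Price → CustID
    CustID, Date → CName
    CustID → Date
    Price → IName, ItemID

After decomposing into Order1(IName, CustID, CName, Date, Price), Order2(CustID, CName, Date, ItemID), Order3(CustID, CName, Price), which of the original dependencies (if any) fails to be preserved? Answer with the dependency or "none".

none

ItemID → CName lies within Order2.
CName → Date, ItemID lies within Order2.
ItemID, Price → CustID: restricted closure across fragments reaches CustID.
CustID, Date → CName lies within Order1.
CustID → Date lies within Order1.
Price → IName, ItemID: restricted closure across fragments reaches IName, ItemID.
Every dependency is enforceable on the fragments, so the decomposition is dependency-preserving.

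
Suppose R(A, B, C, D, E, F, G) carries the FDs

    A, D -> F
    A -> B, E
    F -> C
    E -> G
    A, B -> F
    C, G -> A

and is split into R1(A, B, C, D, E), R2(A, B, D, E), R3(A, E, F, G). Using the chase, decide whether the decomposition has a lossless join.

Chase test. Columns are A, B, C, D, E, F, G; row i has aⱼ where attribute j ∈ Ri, else bᵢⱼ.
Initial tableau (one row per fragment):
  row 1: a1 a2 a3 a4 a5 b16 b17
  row 2: a1 a2 b23 a4 a5 b26 b27
  row 3: a1 b32 b33 b34 a5 a6 a7
Rows 1 and 2 agree on A, D; apply A, D→F and equate their F entries.
Rows 1 and 3 agree on A; apply A→B, E and equate their B, E entries.
Rows 1 and 2 agree on F; apply F→C and equate their C entries.
Rows 1 and 2 agree on E; apply E→G and equate their G entries.
Rows 1 and 3 agree on E; apply E→G and equate their G entries.
Rows 1 and 3 agree on A, B; apply A, B→F and equate their F entries.
Rows 1 and 3 agree on F; apply F→C and equate their C entries.
Row 1 is now all distinguished symbols — the join is lossless.

Yes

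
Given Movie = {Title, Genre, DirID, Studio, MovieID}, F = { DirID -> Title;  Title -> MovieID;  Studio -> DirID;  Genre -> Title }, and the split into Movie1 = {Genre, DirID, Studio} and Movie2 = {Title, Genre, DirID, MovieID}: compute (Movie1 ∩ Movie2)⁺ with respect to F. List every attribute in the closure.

Title, Genre, DirID, MovieID

Movie1 ∩ Movie2 = {Genre, DirID}.
DirID → Title applies, adding Title
Title → MovieID applies, adding MovieID
Closure: {Title, Genre, DirID, MovieID}.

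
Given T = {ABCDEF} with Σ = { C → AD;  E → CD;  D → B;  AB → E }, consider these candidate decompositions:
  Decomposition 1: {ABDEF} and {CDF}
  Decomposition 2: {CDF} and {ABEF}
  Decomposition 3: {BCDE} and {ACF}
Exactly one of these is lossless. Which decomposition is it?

Decomposition 3

Decomposition 1: common = {DF}, closure = {BDF} → lossy.
Decomposition 2: common = {F}, closure = {F} → lossy.
Decomposition 3: common = {C}, closure = {ABCDE} → lossless.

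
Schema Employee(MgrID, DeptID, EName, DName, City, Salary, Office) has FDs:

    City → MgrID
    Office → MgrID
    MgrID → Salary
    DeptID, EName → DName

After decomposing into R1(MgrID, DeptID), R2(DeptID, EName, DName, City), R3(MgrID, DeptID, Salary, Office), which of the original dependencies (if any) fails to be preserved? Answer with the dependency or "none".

Check City → MgrID: no single fragment contains all of {MgrID, City}, and the restricted closure of {City} across the fragments never reaches {MgrID}.
Office → MgrID is preserved.
MgrID → Salary is preserved.
DeptID, EName → DName is preserved.

City → MgrID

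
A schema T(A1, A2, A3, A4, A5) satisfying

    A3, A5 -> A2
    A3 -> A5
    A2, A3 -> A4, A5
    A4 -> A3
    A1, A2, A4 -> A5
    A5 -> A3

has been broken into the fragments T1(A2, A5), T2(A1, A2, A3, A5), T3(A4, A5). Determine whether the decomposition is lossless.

Yes

Chase test. Columns are A1, A2, A3, A4, A5; row i has aⱼ where attribute j ∈ Ti, else bᵢⱼ.
Initial tableau (one row per fragment):
  row 1: b11 a2 b13 b14 a5
  row 2: a1 a2 a3 b24 a5
  row 3: b31 b32 b33 a4 a5
Rows 1 and 2 agree on A5; apply A5→A3 and equate their A3 entries.
Rows 1 and 3 agree on A5; apply A5→A3 and equate their A3 entries.
Rows 1 and 3 agree on A3, A5; apply A3, A5→A2 and equate their A2 entries.
Rows 1 and 2 agree on A2, A3; apply A2, A3→A4, A5 and equate their A4, A5 entries.
Rows 1 and 3 agree on A2, A3; apply A2, A3→A4, A5 and equate their A4, A5 entries.
Row 2 is now all distinguished symbols — the join is lossless.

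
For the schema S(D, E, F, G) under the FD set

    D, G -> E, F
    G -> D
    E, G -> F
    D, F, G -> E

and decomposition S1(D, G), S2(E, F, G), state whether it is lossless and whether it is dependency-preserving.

lossless and dependency-preserving

Lossless test: (G)⁺ = {D, E, F, G}, which contains all of one fragment — lossless.
Dependency preservation: D, G → E, F; D, F, G → E are not contained in any single fragment, but the restricted closure of each left-hand side across the fragments still reaches the right-hand side; the remaining FDs each lie inside some fragment. All dependencies are preserved.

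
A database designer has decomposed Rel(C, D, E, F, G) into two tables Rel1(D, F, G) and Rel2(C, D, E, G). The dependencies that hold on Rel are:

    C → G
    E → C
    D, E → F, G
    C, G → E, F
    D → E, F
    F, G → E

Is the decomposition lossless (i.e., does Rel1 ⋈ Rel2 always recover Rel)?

Yes

Common attributes: Rel1 ∩ Rel2 = {D, G}.
Closure of {D, G}: D → E, F applies, adding E, F; E → C applies, adding C. So (D, G)⁺ = {C, D, E, F, G}.
This closure contains every attribute of Rel1, so Rel1 ∩ Rel2 → Rel1. The join is lossless.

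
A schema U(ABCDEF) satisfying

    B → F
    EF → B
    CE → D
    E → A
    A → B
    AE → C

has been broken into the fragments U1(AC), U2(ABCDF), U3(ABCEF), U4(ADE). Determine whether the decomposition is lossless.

Yes

Chase test. Columns are ABCDEF; row i has aⱼ where attribute j ∈ Ui, else bᵢⱼ.
Initial tableau (one row per fragment):
  row 1: a1 b12 a3 b14 b15 b16
  row 2: a1 a2 a3 a4 b25 a6
  row 3: a1 a2 a3 b34 a5 a6
  row 4: a1 b42 b43 a4 a5 b46
Rows 1 and 2 agree on A; apply A→B and equate their B entries.
Rows 1 and 4 agree on A; apply A→B and equate their B entries.
Rows 3 and 4 agree on AE; apply AE→C and equate their C entries.
Rows 1 and 2 agree on B; apply B→F and equate their F entries.
Rows 1 and 4 agree on B; apply B→F and equate their F entries.
Rows 3 and 4 agree on CE; apply CE→D and equate their D entries.
Row 3 is now all distinguished symbols — the join is lossless.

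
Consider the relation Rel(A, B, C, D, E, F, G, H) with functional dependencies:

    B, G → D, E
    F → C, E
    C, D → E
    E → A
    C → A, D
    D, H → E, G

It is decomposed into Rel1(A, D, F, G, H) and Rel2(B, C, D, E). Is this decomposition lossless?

Common attributes: Rel1 ∩ Rel2 = {D}.
No dependency enlarges {D}, so (D)⁺ = {D}.
The closure contains neither all of Rel1 = {A, D, F, G, H} nor all of Rel2 = {B, C, D, E}, so the common attributes are not a superkey of either fragment. The join is lossy.

No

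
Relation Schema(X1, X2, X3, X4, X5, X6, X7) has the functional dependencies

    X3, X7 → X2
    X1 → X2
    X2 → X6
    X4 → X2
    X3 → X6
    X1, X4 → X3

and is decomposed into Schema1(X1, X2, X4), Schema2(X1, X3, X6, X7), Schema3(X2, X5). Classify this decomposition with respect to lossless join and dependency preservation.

Lossless test (chase): Rows 1 and 2 agree on X1; apply X1→X2 and equate their X2 entries. Rows 1 and 2 agree on X2; apply X2→X6 and equate their X6 entries. Rows 1 and 3 agree on X2; apply X2→X6 and equate their X6 entries. No row becomes fully distinguished — the join is lossy.
Dependency preservation: the restricted closure of {X3, X7} across the fragments never reaches {X2}, so X3, X7 → X2 cannot be enforced without a join — not preserved.

lossy and not dependency-preserving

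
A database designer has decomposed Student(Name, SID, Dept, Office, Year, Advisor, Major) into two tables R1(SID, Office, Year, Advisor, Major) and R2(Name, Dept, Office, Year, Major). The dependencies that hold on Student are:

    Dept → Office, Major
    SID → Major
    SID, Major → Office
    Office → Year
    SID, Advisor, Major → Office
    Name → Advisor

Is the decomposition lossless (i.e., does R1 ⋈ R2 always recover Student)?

Common attributes: R1 ∩ R2 = {Office, Year, Major}.
No dependency enlarges {Office, Year, Major}, so (Office, Year, Major)⁺ = {Office, Year, Major}.
The closure contains neither all of R1 = {SID, Office, Year, Advisor, Major} nor all of R2 = {Name, Dept, Office, Year, Major}, so the common attributes are not a superkey of either fragment. The join is lossy.

No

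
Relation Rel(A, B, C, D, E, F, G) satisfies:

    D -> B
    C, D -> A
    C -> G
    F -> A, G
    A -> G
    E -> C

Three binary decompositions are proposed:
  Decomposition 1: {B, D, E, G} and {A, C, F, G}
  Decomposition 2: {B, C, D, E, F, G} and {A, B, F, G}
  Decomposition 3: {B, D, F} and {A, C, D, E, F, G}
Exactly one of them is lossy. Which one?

Decomposition 1: common = {G}, closure = {G} → lossy.
Decomposition 2: common = {B, F, G}, closure = {A, B, F, G} → lossless.
Decomposition 3: common = {D, F}, closure = {A, B, D, F, G} → lossless.

Decomposition 1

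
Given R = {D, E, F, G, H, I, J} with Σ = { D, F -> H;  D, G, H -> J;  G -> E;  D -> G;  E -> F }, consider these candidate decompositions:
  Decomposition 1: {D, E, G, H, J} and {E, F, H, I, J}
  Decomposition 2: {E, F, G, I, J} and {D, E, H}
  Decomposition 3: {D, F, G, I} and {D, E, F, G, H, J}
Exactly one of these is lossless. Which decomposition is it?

Decomposition 3

Decomposition 1: common = {E, H, J}, closure = {E, F, H, J} → lossy.
Decomposition 2: common = {E}, closure = {E, F} → lossy.
Decomposition 3: common = {D, F, G}, closure = {D, E, F, G, H, J} → lossless.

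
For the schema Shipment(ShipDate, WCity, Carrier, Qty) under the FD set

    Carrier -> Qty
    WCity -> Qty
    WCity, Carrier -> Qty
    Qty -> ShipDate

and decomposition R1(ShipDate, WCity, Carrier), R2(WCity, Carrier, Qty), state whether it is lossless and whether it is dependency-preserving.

lossless but not dependency-preserving

Lossless test: (WCity, Carrier)⁺ = {ShipDate, WCity, Carrier, Qty}, which contains all of one fragment — lossless.
Dependency preservation: the restricted closure of {Qty} across the fragments never reaches {ShipDate}, so Qty → ShipDate cannot be enforced without a join — not preserved.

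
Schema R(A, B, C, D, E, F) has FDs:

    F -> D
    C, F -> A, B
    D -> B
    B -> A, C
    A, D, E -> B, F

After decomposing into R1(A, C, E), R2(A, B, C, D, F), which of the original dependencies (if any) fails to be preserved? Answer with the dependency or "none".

Check A, D, E → B, F: no single fragment contains all of {A, B, D, E, F}, and the restricted closure of {A, D, E} across the fragments never reaches {B, F}.
F → D is preserved.
C, F → A, B is preserved.
D → B is preserved.
B → A, C is preserved.

A, D, E -> B, F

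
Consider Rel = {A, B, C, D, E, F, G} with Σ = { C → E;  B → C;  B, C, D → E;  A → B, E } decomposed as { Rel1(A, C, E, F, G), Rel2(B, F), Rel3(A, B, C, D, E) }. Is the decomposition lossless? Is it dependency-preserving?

lossy but dependency-preserving

Lossless test (chase): Rows 2 and 3 agree on B; apply B→C and equate their C entries. Rows 1 and 3 agree on A; apply A→B, E and equate their B, E entries. Rows 1 and 2 agree on C; apply C→E and equate their E entries. No row becomes fully distinguished — the join is lossy.
Dependency preservation: every FD's attributes lie within a single fragment, so each can be enforced locally — preserved.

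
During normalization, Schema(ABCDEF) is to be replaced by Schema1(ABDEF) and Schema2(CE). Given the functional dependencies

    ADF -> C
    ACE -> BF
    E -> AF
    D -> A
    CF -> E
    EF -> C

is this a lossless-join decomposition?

Yes

Common attributes: Schema1 ∩ Schema2 = {E}.
Closure of {E}: E → AF applies, adding AF; EF → C applies, adding C; ACE → BF applies, adding B. So (E)⁺ = {ABCEF}.
This closure contains every attribute of Schema2, so Schema1 ∩ Schema2 → Schema2. The join is lossless.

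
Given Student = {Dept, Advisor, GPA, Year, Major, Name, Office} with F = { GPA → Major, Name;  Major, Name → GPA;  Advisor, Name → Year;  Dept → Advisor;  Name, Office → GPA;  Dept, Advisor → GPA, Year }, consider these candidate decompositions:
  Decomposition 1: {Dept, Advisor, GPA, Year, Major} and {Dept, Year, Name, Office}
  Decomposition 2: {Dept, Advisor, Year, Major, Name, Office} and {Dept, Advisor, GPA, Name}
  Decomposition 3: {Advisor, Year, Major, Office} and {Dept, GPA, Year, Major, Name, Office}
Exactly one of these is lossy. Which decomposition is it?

Decomposition 3

Decomposition 1: common = {Dept, Year}, closure = {Dept, Advisor, GPA, Year, Major, Name} → lossless.
Decomposition 2: common = {Dept, Advisor, Name}, closure = {Dept, Advisor, GPA, Year, Major, Name} → lossless.
Decomposition 3: common = {Year, Major, Office}, closure = {Year, Major, Office} → lossy.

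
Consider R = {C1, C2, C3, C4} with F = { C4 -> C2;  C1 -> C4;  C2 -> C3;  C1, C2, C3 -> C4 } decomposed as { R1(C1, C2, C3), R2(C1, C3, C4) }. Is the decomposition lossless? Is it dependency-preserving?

Lossless test: (C1, C3)⁺ = {C1, C2, C3, C4}, which contains all of one fragment — lossless.
Dependency preservation: the restricted closure of {C4} across the fragments never reaches {C2}, so C4 → C2 cannot be enforced without a join — not preserved.

lossless but not dependency-preserving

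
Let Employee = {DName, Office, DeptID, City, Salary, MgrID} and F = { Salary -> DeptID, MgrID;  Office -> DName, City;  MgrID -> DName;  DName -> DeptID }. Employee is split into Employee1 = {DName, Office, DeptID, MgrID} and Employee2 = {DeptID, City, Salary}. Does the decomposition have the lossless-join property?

Common attributes: Employee1 ∩ Employee2 = {DeptID}.
No dependency enlarges {DeptID}, so (DeptID)⁺ = {DeptID}.
The closure contains neither all of Employee1 = {DName, Office, DeptID, MgrID} nor all of Employee2 = {DeptID, City, Salary}, so the common attributes are not a superkey of either fragment. The join is lossy.

No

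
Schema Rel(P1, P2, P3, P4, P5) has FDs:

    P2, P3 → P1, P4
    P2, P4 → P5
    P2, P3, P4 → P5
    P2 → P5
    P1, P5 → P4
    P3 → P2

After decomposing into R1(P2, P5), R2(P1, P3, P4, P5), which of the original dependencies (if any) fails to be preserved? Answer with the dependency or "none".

Check P3 → P2: no single fragment contains all of {P2, P3}, and the restricted closure of {P3} across the fragments never reaches {P2}.
P2, P3 → P1, P4 is preserved.
P2, P4 → P5 is preserved.
P2, P3, P4 → P5 is preserved.
P2 → P5 is preserved.
P1, P5 → P4 is preserved.

P3 → P2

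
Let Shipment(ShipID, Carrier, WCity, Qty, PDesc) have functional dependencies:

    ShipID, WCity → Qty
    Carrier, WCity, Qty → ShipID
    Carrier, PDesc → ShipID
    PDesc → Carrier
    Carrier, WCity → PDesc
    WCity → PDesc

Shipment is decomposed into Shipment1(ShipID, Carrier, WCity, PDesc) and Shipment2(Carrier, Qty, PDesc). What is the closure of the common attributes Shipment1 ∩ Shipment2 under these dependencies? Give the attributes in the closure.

ShipID, Carrier, PDesc

Shipment1 ∩ Shipment2 = {Carrier, PDesc}.
Carrier, PDesc → ShipID applies, adding ShipID
Closure: {ShipID, Carrier, PDesc}.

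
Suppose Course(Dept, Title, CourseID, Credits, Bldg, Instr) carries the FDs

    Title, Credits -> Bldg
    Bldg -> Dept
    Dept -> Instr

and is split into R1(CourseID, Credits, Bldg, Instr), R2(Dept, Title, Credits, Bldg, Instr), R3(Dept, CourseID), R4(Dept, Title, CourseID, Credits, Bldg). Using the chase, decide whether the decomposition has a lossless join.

Yes

Chase test. Columns are Dept, Title, CourseID, Credits, Bldg, Instr; row i has aⱼ where attribute j ∈ Ri, else bᵢⱼ.
Initial tableau (one row per fragment):
  row 1: b11 b12 a3 a4 a5 a6
  row 2: a1 a2 b23 a4 a5 a6
  row 3: a1 b32 a3 b34 b35 b36
  row 4: a1 a2 a3 a4 a5 b46
Rows 1 and 2 agree on Bldg; apply Bldg→Dept and equate their Dept entries.
Rows 1 and 3 agree on Dept; apply Dept→Instr and equate their Instr entries.
Rows 1 and 4 agree on Dept; apply Dept→Instr and equate their Instr entries.
Row 4 is now all distinguished symbols — the join is lossless.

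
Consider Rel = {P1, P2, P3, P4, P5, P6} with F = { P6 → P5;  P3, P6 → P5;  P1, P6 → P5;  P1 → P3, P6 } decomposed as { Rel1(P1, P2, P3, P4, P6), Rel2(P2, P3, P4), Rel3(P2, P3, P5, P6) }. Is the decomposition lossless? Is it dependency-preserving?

Lossless test (chase): Rows 1 and 3 agree on P6; apply P6→P5 and equate their P5 entries. Row 1 is now all distinguished symbols — the join is lossless.
Dependency preservation: P1, P6 → P5 is not contained in any single fragment, but the restricted closure of its left-hand side across the fragments still reaches the right-hand side; the remaining FDs each lie inside some fragment. All dependencies are preserved.

lossless and dependency-preserving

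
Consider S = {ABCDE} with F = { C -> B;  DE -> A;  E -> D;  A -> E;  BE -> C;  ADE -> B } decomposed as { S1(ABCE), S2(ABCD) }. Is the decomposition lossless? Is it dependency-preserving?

lossless and dependency-preserving

Lossless test: (ABC)⁺ = {ABCDE}, which contains all of one fragment — lossless.
Dependency preservation: DE → A; E → D; ADE → B are not contained in any single fragment, but the restricted closure of each left-hand side across the fragments still reaches the right-hand side; the remaining FDs each lie inside some fragment. All dependencies are preserved.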